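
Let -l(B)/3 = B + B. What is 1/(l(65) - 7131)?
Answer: -1/7521 ≈ -0.00013296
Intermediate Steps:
l(B) = -6*B (l(B) = -3*(B + B) = -6*B)
1/(l(65) - 7131) = 1/(-6*65 - 7131) = 1/(-390 - 7131) = 1/(-7521) = -1/7521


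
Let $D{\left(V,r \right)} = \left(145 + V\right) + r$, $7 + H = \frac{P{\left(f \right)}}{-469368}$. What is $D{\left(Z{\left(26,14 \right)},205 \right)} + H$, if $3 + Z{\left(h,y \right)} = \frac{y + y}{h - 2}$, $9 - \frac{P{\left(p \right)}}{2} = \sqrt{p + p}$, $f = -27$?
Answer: $\frac{8896261}{26076} + \frac{i \sqrt{6}}{78228} \approx 341.17 + 3.1312 \cdot 10^{-5} i$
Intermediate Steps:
$P{\left(p \right)} = 18 - 2 \sqrt{2} \sqrt{p}$ ($P{\left(p \right)} = 18 - 2 \sqrt{p + p} = 18 - 2 \sqrt{2 p} = 18 - 2 \sqrt{2} \sqrt{p}$)
$Z{\left(h,y \right)} = -3 + \frac{2 y}{-2 + h}$ ($Z{\left(h,y \right)} = -3 + \frac{y + y}{h - 2} = -3 + \frac{2 y}{-2 + h}$)
$H = - \frac{182533}{26076} + \frac{i \sqrt{6}}{78228}$ ($H = -7 + \frac{18 - 2 \sqrt{2} \sqrt{-27}}{-469368} = -7 + \left(18 - 2 \sqrt{2} \cdot 3 i \sqrt{3}\right) \left(- \frac{1}{469368}\right) = -7 + \left(18 - 6 i \sqrt{6}\right) \left(- \frac{1}{469368}\right) = -7 - \left(\frac{1}{26076} - \frac{i \sqrt{6}}{78228}\right) = - \frac{182533}{26076} + \frac{i \sqrt{6}}{78228} \approx -7.0 + 3.1312 \cdot 10^{-5} i$)
$D{\left(V,r \right)} = 145 + V + r$
$D{\left(Z{\left(26,14 \right)},205 \right)} + H = \left(145 + \frac{6 - 78 + 2 \cdot 14}{-2 + 26} + 205\right) - \left(\frac{182533}{26076} - \frac{i \sqrt{6}}{78228}\right) = \left(145 + \frac{6 - 78 + 28}{24} + 205\right) - \left(\frac{182533}{26076} - \frac{i \sqrt{6}}{78228}\right) = \left(145 + \frac{1}{24} \left(-44\right) + 205\right) - \left(\frac{182533}{26076} - \frac{i \sqrt{6}}{78228}\right) = \left(145 - \frac{11}{6} + 205\right) - \left(\frac{182533}{26076} - \frac{i \sqrt{6}}{78228}\right) = \frac{2089}{6} - \left(\frac{182533}{26076} - \frac{i \sqrt{6}}{78228}\right) = \frac{8896261}{26076} + \frac{i \sqrt{6}}{78228}$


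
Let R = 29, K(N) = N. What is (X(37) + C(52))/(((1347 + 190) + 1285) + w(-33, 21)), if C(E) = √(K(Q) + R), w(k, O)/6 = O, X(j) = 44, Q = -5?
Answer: 1/67 + √6/1474 ≈ 0.016587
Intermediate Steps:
w(k, O) = 6*O
C(E) = 2*√6 (C(E) = √(-5 + 29) = √24 = 2*√6)
(X(37) + C(52))/(((1347 + 190) + 1285) + w(-33, 21)) = (44 + 2*√6)/(((1347 + 190) + 1285) + 6*21) = (44 + 2*√6)/((1537 + 1285) + 126) = (44 + 2*√6)/(2822 + 126) = (44 + 2*√6)/2948 = (44 + 2*√6)*(1/2948) = 1/67 + √6/1474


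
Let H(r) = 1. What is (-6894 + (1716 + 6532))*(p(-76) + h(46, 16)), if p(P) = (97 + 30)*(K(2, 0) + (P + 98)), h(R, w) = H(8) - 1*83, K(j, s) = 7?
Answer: 4875754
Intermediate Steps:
h(R, w) = -82 (h(R, w) = 1 - 1*83 = 1 - 83 = -82)
p(P) = 13335 + 127*P (p(P) = (97 + 30)*(7 + (P + 98)) = 127*(7 + (98 + P)) = 127*(105 + P) = 13335 + 127*P)
(-6894 + (1716 + 6532))*(p(-76) + h(46, 16)) = (-6894 + (1716 + 6532))*((13335 + 127*(-76)) - 82) = (-6894 + 8248)*((13335 - 9652) - 82) = 1354*(3683 - 82) = 1354*3601 = 4875754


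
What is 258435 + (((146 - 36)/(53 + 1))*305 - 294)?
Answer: 6986582/27 ≈ 2.5876e+5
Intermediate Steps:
258435 + (((146 - 36)/(53 + 1))*305 - 294) = 258435 + ((110/54)*305 - 294) = 258435 + ((110*(1/54))*305 - 294) = 258435 + ((55/27)*305 - 294) = 258435 + (16775/27 - 294) = 258435 + 8837/27 = 6986582/27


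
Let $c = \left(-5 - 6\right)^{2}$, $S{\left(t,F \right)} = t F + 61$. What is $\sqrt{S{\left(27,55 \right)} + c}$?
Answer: $\sqrt{1667} \approx 40.829$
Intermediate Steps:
$S{\left(t,F \right)} = 61 + F t$ ($S{\left(t,F \right)} = F t + 61 = 61 + F t$)
$c = 121$ ($c = \left(-5 - 6\right)^{2} = \left(-11\right)^{2} = 121$)
$\sqrt{S{\left(27,55 \right)} + c} = \sqrt{\left(61 + 55 \cdot 27\right) + 121} = \sqrt{\left(61 + 1485\right) + 121} = \sqrt{1546 + 121} = \sqrt{1667}$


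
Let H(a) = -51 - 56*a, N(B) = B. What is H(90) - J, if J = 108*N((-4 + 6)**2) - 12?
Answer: -5511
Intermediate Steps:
H(a) = -51 - 56*a
J = 420 (J = 108*(-4 + 6)**2 - 12 = 108*2**2 - 12 = 108*4 - 12 = 432 - 12 = 420)
H(90) - J = (-51 - 56*90) - 1*420 = (-51 - 5040) - 420 = -5091 - 420 = -5511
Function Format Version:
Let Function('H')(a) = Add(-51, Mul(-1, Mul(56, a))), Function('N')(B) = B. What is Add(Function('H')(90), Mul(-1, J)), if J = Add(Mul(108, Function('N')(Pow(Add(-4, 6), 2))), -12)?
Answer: -5511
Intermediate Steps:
Function('H')(a) = Add(-51, Mul(-56, a))
J = 420 (J = Add(Mul(108, Pow(Add(-4, 6), 2)), -12) = Add(Mul(108, Pow(2, 2)), -12) = Add(Mul(108, 4), -12) = Add(432, -12) = 420)
Add(Function('H')(90), Mul(-1, J)) = Add(Add(-51, Mul(-56, 90)), Mul(-1, 420)) = Add(Add(-51, -5040), -420) = Add(-5091, -420) = -5511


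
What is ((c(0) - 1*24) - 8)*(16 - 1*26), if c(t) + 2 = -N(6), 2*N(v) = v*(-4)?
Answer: 220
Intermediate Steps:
N(v) = -2*v (N(v) = (v*(-4))/2 = (-4*v)/2 = -2*v)
c(t) = 10 (c(t) = -2 - (-2)*6 = -2 - 1*(-12) = -2 + 12 = 10)
((c(0) - 1*24) - 8)*(16 - 1*26) = ((10 - 1*24) - 8)*(16 - 1*26) = ((10 - 24) - 8)*(16 - 26) = (-14 - 8)*(-10) = -22*(-10) = 220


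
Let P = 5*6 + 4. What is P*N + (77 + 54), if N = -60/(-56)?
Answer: 1172/7 ≈ 167.43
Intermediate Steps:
P = 34 (P = 30 + 4 = 34)
N = 15/14 (N = -60*(-1/56) = 15/14 ≈ 1.0714)
P*N + (77 + 54) = 34*(15/14) + (77 + 54) = 255/7 + 131 = 1172/7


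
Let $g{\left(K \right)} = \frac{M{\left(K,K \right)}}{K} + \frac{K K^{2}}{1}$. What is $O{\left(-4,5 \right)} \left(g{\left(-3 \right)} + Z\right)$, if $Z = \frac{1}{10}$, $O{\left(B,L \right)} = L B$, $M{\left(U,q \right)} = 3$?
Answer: $558$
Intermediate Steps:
$O{\left(B,L \right)} = B L$
$g{\left(K \right)} = K^{3} + \frac{3}{K}$ ($g{\left(K \right)} = \frac{3}{K} + \frac{K K^{2}}{1} = \frac{3}{K} + K^{3} \cdot 1 = \frac{3}{K} + K^{3} = K^{3} + \frac{3}{K}$)
$Z = \frac{1}{10} \approx 0.1$
$O{\left(-4,5 \right)} \left(g{\left(-3 \right)} + Z\right) = \left(-4\right) 5 \left(\frac{3 + \left(-3\right)^{4}}{-3} + \frac{1}{10}\right) = - 20 \left(- \frac{3 + 81}{3} + \frac{1}{10}\right) = - 20 \left(\left(- \frac{1}{3}\right) 84 + \frac{1}{10}\right) = - 20 \left(-28 + \frac{1}{10}\right) = \left(-20\right) \left(- \frac{279}{10}\right) = 558$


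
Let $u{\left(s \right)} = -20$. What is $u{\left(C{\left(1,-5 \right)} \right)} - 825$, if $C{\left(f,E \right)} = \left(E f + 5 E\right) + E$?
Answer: $-845$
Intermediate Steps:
$C{\left(f,E \right)} = 6 E + E f$ ($C{\left(f,E \right)} = \left(5 E + E f\right) + E = 6 E + E f$)
$u{\left(C{\left(1,-5 \right)} \right)} - 825 = -20 - 825 = -845$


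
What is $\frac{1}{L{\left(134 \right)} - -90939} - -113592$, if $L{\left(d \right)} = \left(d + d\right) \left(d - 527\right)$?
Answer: $\frac{1634020919}{14385} \approx 1.1359 \cdot 10^{5}$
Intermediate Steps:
$L{\left(d \right)} = 2 d \left(-527 + d\right)$
$\frac{1}{L{\left(134 \right)} - -90939} - -113592 = \frac{1}{2 \cdot 134 \left(-527 + 134\right) - -90939} - -113592 = \frac{1}{2 \cdot 134 \left(-393\right) + 90939} + 113592 = \frac{1}{-105324 + 90939} + 113592 = \frac{1}{-14385} + 113592 = - \frac{1}{14385} + 113592 = \frac{1634020919}{14385}$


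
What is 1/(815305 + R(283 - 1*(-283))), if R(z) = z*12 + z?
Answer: 1/822663 ≈ 1.2156e-6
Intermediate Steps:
R(z) = 13*z (R(z) = 12*z + z = 13*z)
1/(815305 + R(283 - 1*(-283))) = 1/(815305 + 13*(283 - 1*(-283))) = 1/(815305 + 13*(283 + 283)) = 1/(815305 + 13*566) = 1/(815305 + 7358) = 1/822663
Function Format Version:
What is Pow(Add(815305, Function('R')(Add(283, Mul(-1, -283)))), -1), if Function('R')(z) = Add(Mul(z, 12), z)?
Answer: Rational(1, 822663) ≈ 1.2156e-6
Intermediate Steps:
Function('R')(z) = Mul(13, z) (Function('R')(z) = Add(Mul(12, z), z) = Mul(13, z))
Pow(Add(815305, Function('R')(Add(283, Mul(-1, -283)))), -1) = Pow(Add(815305, Mul(13, Add(283, Mul(-1, -283)))), -1) = Pow(Add(815305, Mul(13, Add(283, 283))), -1) = Pow(Add(815305, Mul(13, 566)), -1) = Pow(Add(815305, 7358), -1) = Pow(822663, -1) = Rational(1, 822663)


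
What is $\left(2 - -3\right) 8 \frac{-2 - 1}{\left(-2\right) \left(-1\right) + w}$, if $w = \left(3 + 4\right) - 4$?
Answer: $-24$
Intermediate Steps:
$w = 3$ ($w = 7 - 4 = 3$)
$\left(2 - -3\right) 8 \frac{-2 - 1}{\left(-2\right) \left(-1\right) + w} = \left(2 - -3\right) 8 \frac{-2 - 1}{\left(-2\right) \left(-1\right) + 3} = \left(2 + 3\right) 8 \left(- \frac{3}{2 + 3}\right) = 5 \cdot 8 \left(- \frac{3}{5}\right) = 40 \left(\left(-3\right) \frac{1}{5}\right) = 40 \left(- \frac{3}{5}\right) = -24$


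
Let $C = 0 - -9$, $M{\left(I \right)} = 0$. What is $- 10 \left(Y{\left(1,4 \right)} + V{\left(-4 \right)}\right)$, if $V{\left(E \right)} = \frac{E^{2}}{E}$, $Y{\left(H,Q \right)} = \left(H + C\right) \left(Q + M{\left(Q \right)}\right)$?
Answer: $-360$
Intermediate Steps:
$C = 9$ ($C = 0 + 9 = 9$)
$Y{\left(H,Q \right)} = Q \left(9 + H\right)$ ($Y{\left(H,Q \right)} = \left(H + 9\right) \left(Q + 0\right) = \left(9 + H\right) Q = Q \left(9 + H\right)$)
$V{\left(E \right)} = E$
$- 10 \left(Y{\left(1,4 \right)} + V{\left(-4 \right)}\right) = - 10 \left(4 \left(9 + 1\right) - 4\right) = - 10 \left(4 \cdot 10 - 4\right) = - 10 \left(40 - 4\right) = \left(-10\right) 36 = -360$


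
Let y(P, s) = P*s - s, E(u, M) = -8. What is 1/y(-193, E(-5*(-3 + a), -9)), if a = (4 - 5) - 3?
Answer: 1/1552 ≈ 0.00064433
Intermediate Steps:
a = -4 (a = -1 - 3 = -4)
y(P, s) = -s + P*s
1/y(-193, E(-5*(-3 + a), -9)) = 1/(-8*(-1 - 193)) = 1/(-8*(-194)) = 1/1552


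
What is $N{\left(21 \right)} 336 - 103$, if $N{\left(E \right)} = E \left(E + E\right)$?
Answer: $296249$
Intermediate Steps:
$N{\left(E \right)} = 2 E^{2}$ ($N{\left(E \right)} = E 2 E = 2 E^{2}$)
$N{\left(21 \right)} 336 - 103 = 2 \cdot 21^{2} \cdot 336 - 103 = 2 \cdot 441 \cdot 336 - 103 = 882 \cdot 336 - 103 = 296352 - 103 = 296249$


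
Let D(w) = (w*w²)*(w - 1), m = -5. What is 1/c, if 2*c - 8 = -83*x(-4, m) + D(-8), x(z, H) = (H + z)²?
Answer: -2/2107 ≈ -0.00094922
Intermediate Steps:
D(w) = w³*(-1 + w)
c = -2107/2 (c = 4 + (-83*(-5 - 4)² + (-8)³*(-1 - 8))/2 = 4 + (-83*(-9)² - 512*(-9))/2 = 4 + (-83*81 + 4608)/2 = 4 + (-6723 + 4608)/2 = 4 + (½)*(-2115) = 4 - 2115/2 = -2107/2 ≈ -1053.5)
1/c = 1/(-2107/2) = -2/2107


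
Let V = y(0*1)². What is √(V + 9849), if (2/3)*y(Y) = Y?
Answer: 7*√201 ≈ 99.242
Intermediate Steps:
y(Y) = 3*Y/2
V = 0 (V = (3*(0*1)/2)² = ((3/2)*0)² = 0² = 0)
√(V + 9849) = √(0 + 9849) = √9849 = 7*√201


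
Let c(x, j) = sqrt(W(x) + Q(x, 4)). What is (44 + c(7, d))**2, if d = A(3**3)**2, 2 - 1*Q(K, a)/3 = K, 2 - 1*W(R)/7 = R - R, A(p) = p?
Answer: (44 + I)**2 ≈ 1935.0 + 88.0*I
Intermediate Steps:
W(R) = 14 (W(R) = 14 - 7*(R - R) = 14 - 7*0 = 14 + 0 = 14)
Q(K, a) = 6 - 3*K
d = 729 (d = (3**3)**2 = 27**2 = 729)
c(x, j) = sqrt(20 - 3*x) (c(x, j) = sqrt(14 + (6 - 3*x)) = sqrt(20 - 3*x))
(44 + c(7, d))**2 = (44 + sqrt(20 - 3*7))**2 = (44 + sqrt(20 - 21))**2 = (44 + sqrt(-1))**2 = (44 + I)**2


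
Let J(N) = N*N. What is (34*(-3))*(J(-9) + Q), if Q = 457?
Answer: -54876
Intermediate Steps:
J(N) = N²
(34*(-3))*(J(-9) + Q) = (34*(-3))*((-9)² + 457) = -102*(81 + 457) = -102*538 = -54876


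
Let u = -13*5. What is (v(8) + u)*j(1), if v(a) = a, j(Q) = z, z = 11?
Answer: -627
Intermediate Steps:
j(Q) = 11
u = -65
(v(8) + u)*j(1) = (8 - 65)*11 = -57*11 = -627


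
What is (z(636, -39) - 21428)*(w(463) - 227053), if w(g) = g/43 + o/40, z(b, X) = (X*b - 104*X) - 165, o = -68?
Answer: 4133704873831/430 ≈ 9.6133e+9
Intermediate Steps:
z(b, X) = -165 - 104*X + X*b (z(b, X) = (-104*X + X*b) - 165 = -165 - 104*X + X*b)
w(g) = -17/10 + g/43 (w(g) = g/43 - 68/40 = g*(1/43) - 68*1/40 = g/43 - 17/10 = -17/10 + g/43)
(z(636, -39) - 21428)*(w(463) - 227053) = ((-165 - 104*(-39) - 39*636) - 21428)*((-17/10 + (1/43)*463) - 227053) = ((-165 + 4056 - 24804) - 21428)*((-17/10 + 463/43) - 227053) = (-20913 - 21428)*(3899/430 - 227053) = -42341*(-97628891/430) = 4133704873831/430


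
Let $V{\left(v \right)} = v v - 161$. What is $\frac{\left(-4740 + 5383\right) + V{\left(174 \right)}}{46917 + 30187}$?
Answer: $\frac{15379}{38552} \approx 0.39892$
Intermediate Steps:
$V{\left(v \right)} = -161 + v^{2}$ ($V{\left(v \right)} = v^{2} - 161 = -161 + v^{2}$)
$\frac{\left(-4740 + 5383\right) + V{\left(174 \right)}}{46917 + 30187} = \frac{\left(-4740 + 5383\right) - \left(161 - 174^{2}\right)}{46917 + 30187} = \frac{643 + \left(-161 + 30276\right)}{77104} = \left(643 + 30115\right) \frac{1}{77104} = 30758 \cdot \frac{1}{77104} = \frac{15379}{38552}$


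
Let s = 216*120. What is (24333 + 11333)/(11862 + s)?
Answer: 17833/18891 ≈ 0.94399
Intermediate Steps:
s = 25920
(24333 + 11333)/(11862 + s) = (24333 + 11333)/(11862 + 25920) = 35666/37782 = 35666*(1/37782) = 17833/18891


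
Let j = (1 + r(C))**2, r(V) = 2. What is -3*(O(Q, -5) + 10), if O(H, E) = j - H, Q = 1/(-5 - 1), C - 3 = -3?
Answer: -115/2 ≈ -57.500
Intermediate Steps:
C = 0 (C = 3 - 3 = 0)
j = 9 (j = (1 + 2)**2 = 3**2 = 9)
Q = -1/6 (Q = 1/(-6) = -1/6 ≈ -0.16667)
O(H, E) = 9 - H
-3*(O(Q, -5) + 10) = -3*((9 - 1*(-1/6)) + 10) = -3*((9 + 1/6) + 10) = -3*(55/6 + 10) = -3*115/6 = -115/2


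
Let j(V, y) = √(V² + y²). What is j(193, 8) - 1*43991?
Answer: -43991 + √37313 ≈ -43798.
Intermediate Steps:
j(193, 8) - 1*43991 = √(193² + 8²) - 1*43991 = √(37249 + 64) - 43991 = √37313 - 43991 = -43991 + √37313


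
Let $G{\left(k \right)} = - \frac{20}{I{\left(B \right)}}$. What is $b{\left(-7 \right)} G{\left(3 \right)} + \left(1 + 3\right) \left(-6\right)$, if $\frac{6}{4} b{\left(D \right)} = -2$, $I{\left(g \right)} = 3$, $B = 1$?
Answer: $- \frac{136}{9} \approx -15.111$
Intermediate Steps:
$b{\left(D \right)} = - \frac{4}{3}$ ($b{\left(D \right)} = \frac{2}{3} \left(-2\right) = - \frac{4}{3}$)
$G{\left(k \right)} = - \frac{20}{3}$
$b{\left(-7 \right)} G{\left(3 \right)} + \left(1 + 3\right) \left(-6\right) = \left(- \frac{4}{3}\right) \left(- \frac{20}{3}\right) + \left(1 + 3\right) \left(-6\right) = \frac{80}{9} + 4 \left(-6\right) = \frac{80}{9} - 24 = - \frac{136}{9}$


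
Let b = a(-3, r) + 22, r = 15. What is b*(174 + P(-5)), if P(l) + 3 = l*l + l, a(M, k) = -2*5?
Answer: 2292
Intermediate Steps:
a(M, k) = -10
P(l) = -3 + l + l**2 (P(l) = -3 + (l*l + l) = -3 + (l**2 + l) = -3 + (l + l**2) = -3 + l + l**2)
b = 12 (b = -10 + 22 = 12)
b*(174 + P(-5)) = 12*(174 + (-3 - 5 + (-5)**2)) = 12*(174 + (-3 - 5 + 25)) = 12*(174 + 17) = 12*191 = 2292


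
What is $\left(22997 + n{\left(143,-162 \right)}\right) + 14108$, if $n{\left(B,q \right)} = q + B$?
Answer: $37086$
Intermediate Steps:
$n{\left(B,q \right)} = B + q$
$\left(22997 + n{\left(143,-162 \right)}\right) + 14108 = \left(22997 + \left(143 - 162\right)\right) + 14108 = \left(22997 - 19\right) + 14108 = 22978 + 14108 = 37086$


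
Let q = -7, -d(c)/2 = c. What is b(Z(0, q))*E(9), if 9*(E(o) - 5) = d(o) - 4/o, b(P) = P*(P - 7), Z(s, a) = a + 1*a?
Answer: 23422/27 ≈ 867.48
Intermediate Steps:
d(c) = -2*c
Z(s, a) = 2*a (Z(s, a) = a + a = 2*a)
b(P) = P*(-7 + P)
E(o) = 5 - 4/(9*o) - 2*o/9 (E(o) = 5 + (-2*o - 4/o)/9 = 5 + (-4/o - 2*o)/9 = 5 + (-4/(9*o) - 2*o/9) = 5 - 4/(9*o) - 2*o/9)
b(Z(0, q))*E(9) = ((2*(-7))*(-7 + 2*(-7)))*(5 - 4/9/9 - 2/9*9) = (-14*(-7 - 14))*(5 - 4/9*1/9 - 2) = (-14*(-21))*(5 - 4/81 - 2) = 294*(239/81) = 23422/27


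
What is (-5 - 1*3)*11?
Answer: -88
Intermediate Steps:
(-5 - 1*3)*11 = (-5 - 3)*11 = -8*11 = -88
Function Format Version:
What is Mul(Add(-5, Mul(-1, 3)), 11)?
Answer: -88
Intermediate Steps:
Mul(Add(-5, Mul(-1, 3)), 11) = Mul(Add(-5, -3), 11) = Mul(-8, 11) = -88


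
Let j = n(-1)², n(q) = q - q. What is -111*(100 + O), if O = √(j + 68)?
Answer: -11100 - 222*√17 ≈ -12015.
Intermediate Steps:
n(q) = 0
j = 0 (j = 0² = 0)
O = 2*√17 (O = √(0 + 68) = √68 = 2*√17 ≈ 8.2462)
-111*(100 + O) = -111*(100 + 2*√17) = -11100 - 222*√17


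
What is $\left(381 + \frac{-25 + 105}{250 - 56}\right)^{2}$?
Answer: $\frac{1368778009}{9409} \approx 1.4548 \cdot 10^{5}$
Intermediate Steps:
$\left(381 + \frac{-25 + 105}{250 - 56}\right)^{2} = \left(381 + \frac{80}{194}\right)^{2} = \left(381 + 80 \cdot \frac{1}{194}\right)^{2} = \left(381 + \frac{40}{97}\right)^{2} = \left(\frac{36997}{97}\right)^{2} = \frac{1368778009}{9409}$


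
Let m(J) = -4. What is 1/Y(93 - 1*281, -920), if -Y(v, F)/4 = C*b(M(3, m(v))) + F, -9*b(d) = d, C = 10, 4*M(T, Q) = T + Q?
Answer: 9/33110 ≈ 0.00027182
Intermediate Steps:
M(T, Q) = Q/4 + T/4 (M(T, Q) = (T + Q)/4 = (Q + T)/4 = Q/4 + T/4)
b(d) = -d/9
Y(v, F) = -10/9 - 4*F (Y(v, F) = -4*(10*(-((¼)*(-4) + (¼)*3)/9) + F) = -4*(10*(-(-1 + ¾)/9) + F) = -4*(10*(-⅑*(-¼)) + F) = -4*(10*(1/36) + F) = -4*(5/18 + F) = -10/9 - 4*F)
1/Y(93 - 1*281, -920) = 1/(-10/9 - 4*(-920)) = 1/(-10/9 + 3680) = 1/(33110/9) = 9/33110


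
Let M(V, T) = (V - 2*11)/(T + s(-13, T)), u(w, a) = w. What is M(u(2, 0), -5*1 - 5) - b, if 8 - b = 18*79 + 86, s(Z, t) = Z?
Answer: 34520/23 ≈ 1500.9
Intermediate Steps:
b = -1500 (b = 8 - (18*79 + 86) = 8 - (1422 + 86) = 8 - 1*1508 = 8 - 1508 = -1500)
M(V, T) = (-22 + V)/(-13 + T) (M(V, T) = (V - 2*11)/(T - 13) = (V - 22)/(-13 + T) = (-22 + V)/(-13 + T))
M(u(2, 0), -5*1 - 5) - b = (-22 + 2)/(-13 + (-5*1 - 5)) - 1*(-1500) = -20/(-13 + (-5 - 5)) + 1500 = -20/(-13 - 10) + 1500 = -20/(-23) + 1500 = -1/23*(-20) + 1500 = 20/23 + 1500 = 34520/23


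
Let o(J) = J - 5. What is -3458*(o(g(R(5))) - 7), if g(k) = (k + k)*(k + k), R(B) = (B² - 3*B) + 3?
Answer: -2296112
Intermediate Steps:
R(B) = 3 + B² - 3*B
g(k) = 4*k² (g(k) = (2*k)*(2*k) = 4*k²)
o(J) = -5 + J
-3458*(o(g(R(5))) - 7) = -3458*((-5 + 4*(3 + 5² - 3*5)²) - 7) = -3458*((-5 + 4*(3 + 25 - 15)²) - 7) = -3458*((-5 + 4*13²) - 7) = -3458*((-5 + 4*169) - 7) = -3458*((-5 + 676) - 7) = -3458*(671 - 7) = -3458*664 = -2296112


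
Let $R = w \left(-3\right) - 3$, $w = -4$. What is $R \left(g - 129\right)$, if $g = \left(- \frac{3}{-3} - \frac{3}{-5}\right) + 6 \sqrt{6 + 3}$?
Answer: $- \frac{4923}{5} \approx -984.6$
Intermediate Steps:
$R = 9$ ($R = \left(-4\right) \left(-3\right) - 3 = 12 - 3 = 9$)
$g = \frac{98}{5}$ ($g = \left(\left(-3\right) \left(- \frac{1}{3}\right) - - \frac{3}{5}\right) + 6 \sqrt{9} = \left(1 + \frac{3}{5}\right) + 6 \cdot 3 = \frac{8}{5} + 18 = \frac{98}{5} \approx 19.6$)
$R \left(g - 129\right) = 9 \left(\frac{98}{5} - 129\right) = 9 \left(- \frac{547}{5}\right) = - \frac{4923}{5}$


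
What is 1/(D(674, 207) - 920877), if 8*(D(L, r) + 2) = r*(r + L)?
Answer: -8/7184665 ≈ -1.1135e-6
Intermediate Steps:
D(L, r) = -2 + r*(L + r)/8 (D(L, r) = -2 + (r*(r + L))/8 = -2 + (r*(L + r))/8 = -2 + r*(L + r)/8)
1/(D(674, 207) - 920877) = 1/((-2 + (⅛)*207² + (⅛)*674*207) - 920877) = 1/((-2 + (⅛)*42849 + 69759/4) - 920877) = 1/((-2 + 42849/8 + 69759/4) - 920877) = 1/(182351/8 - 920877) = 1/(-7184665/8) = -8/7184665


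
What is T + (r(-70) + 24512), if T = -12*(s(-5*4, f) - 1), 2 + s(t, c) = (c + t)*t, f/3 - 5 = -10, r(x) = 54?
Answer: 16202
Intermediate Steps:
f = -15 (f = 15 + 3*(-10) = 15 - 30 = -15)
s(t, c) = -2 + t*(c + t) (s(t, c) = -2 + (c + t)*t = -2 + t*(c + t))
T = -8364 (T = -12*((-2 + (-5*4)² - (-75)*4) - 1) = -12*((-2 + (-20)² - 15*(-20)) - 1) = -12*((-2 + 400 + 300) - 1) = -12*(698 - 1) = -12*697 = -8364)
T + (r(-70) + 24512) = -8364 + (54 + 24512) = -8364 + 24566 = 16202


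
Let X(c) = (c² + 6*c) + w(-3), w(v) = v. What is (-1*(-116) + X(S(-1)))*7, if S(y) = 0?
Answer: 791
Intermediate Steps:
X(c) = -3 + c² + 6*c (X(c) = (c² + 6*c) - 3 = -3 + c² + 6*c)
(-1*(-116) + X(S(-1)))*7 = (-1*(-116) + (-3 + 0² + 6*0))*7 = (116 + (-3 + 0 + 0))*7 = (116 - 3)*7 = 113*7 = 791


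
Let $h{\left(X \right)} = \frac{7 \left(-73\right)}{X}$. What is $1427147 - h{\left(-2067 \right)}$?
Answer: $\frac{2949912338}{2067} \approx 1.4271 \cdot 10^{6}$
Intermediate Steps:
$h{\left(X \right)} = - \frac{511}{X}$
$1427147 - h{\left(-2067 \right)} = 1427147 - - \frac{511}{-2067} = 1427147 - \left(-511\right) \left(- \frac{1}{2067}\right) = 1427147 - \frac{511}{2067} = \frac{2949912338}{2067}$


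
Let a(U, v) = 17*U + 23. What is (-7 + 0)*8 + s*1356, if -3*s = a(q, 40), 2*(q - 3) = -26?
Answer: 66388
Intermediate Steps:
q = -10 (q = 3 + (½)*(-26) = 3 - 13 = -10)
a(U, v) = 23 + 17*U
s = 49 (s = -(23 + 17*(-10))/3 = -(23 - 170)/3 = -⅓*(-147) = 49)
(-7 + 0)*8 + s*1356 = (-7 + 0)*8 + 49*1356 = -7*8 + 66444 = -56 + 66444 = 66388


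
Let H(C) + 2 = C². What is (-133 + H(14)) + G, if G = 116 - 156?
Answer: 21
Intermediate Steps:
G = -40
H(C) = -2 + C²
(-133 + H(14)) + G = (-133 + (-2 + 14²)) - 40 = (-133 + (-2 + 196)) - 40 = (-133 + 194) - 40 = 61 - 40 = 21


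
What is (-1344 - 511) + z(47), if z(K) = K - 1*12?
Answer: -1820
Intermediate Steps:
z(K) = -12 + K (z(K) = K - 12 = -12 + K)
(-1344 - 511) + z(47) = (-1344 - 511) + (-12 + 47) = -1855 + 35 = -1820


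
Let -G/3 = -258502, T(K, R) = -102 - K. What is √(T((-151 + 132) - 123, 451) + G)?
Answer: √775546 ≈ 880.65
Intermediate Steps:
G = 775506 (G = -3*(-258502) = 775506)
√(T((-151 + 132) - 123, 451) + G) = √((-102 - ((-151 + 132) - 123)) + 775506) = √((-102 - (-19 - 123)) + 775506) = √((-102 - 1*(-142)) + 775506) = √((-102 + 142) + 775506) = √(40 + 775506) = √775546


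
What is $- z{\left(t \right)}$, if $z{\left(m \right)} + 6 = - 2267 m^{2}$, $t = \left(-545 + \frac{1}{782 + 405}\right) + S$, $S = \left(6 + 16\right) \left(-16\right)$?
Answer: $\frac{2570023117049762}{1408969} \approx 1.824 \cdot 10^{9}$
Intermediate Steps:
$S = -352$ ($S = 22 \left(-16\right) = -352$)
$t = - \frac{1064738}{1187}$ ($t = \left(-545 + \frac{1}{782 + 405}\right) - 352 = \left(-545 + \frac{1}{1187}\right) - 352 = - \frac{646914}{1187} - 352 = - \frac{1064738}{1187} \approx -897.0$)
$z{\left(m \right)} = -6 - 2267 m^{2}$
$- z{\left(t \right)} = - (-6 - 2267 \left(- \frac{1064738}{1187}\right)^{2}) = - (-6 - \frac{2570023108595948}{1408969}) = \left(-1\right) \left(- \frac{2570023117049762}{1408969}\right) = \frac{2570023117049762}{1408969}$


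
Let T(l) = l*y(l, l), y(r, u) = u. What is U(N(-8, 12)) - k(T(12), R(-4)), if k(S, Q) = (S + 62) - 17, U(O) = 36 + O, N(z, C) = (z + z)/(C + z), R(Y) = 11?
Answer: -157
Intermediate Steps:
N(z, C) = 2*z/(C + z) (N(z, C) = (2*z)/(C + z) = 2*z/(C + z))
T(l) = l**2 (T(l) = l*l = l**2)
k(S, Q) = 45 + S (k(S, Q) = (62 + S) - 17 = 45 + S)
U(N(-8, 12)) - k(T(12), R(-4)) = (36 + 2*(-8)/(12 - 8)) - (45 + 12**2) = (36 + 2*(-8)/4) - (45 + 144) = (36 + 2*(-8)*(1/4)) - 1*189 = (36 - 4) - 189 = 32 - 189 = -157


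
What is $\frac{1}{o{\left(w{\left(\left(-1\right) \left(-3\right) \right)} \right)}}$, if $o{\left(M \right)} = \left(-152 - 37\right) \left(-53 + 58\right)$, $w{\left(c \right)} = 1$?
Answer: $- \frac{1}{945} \approx -0.0010582$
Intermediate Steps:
$o{\left(M \right)} = -945$ ($o{\left(M \right)} = \left(-189\right) 5 = -945$)
$\frac{1}{o{\left(w{\left(\left(-1\right) \left(-3\right) \right)} \right)}} = \frac{1}{-945} = - \frac{1}{945}$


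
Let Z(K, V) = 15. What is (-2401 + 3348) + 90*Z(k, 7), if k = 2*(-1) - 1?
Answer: 2297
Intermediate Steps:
k = -3 (k = -2 - 1 = -3)
(-2401 + 3348) + 90*Z(k, 7) = (-2401 + 3348) + 90*15 = 947 + 1350 = 2297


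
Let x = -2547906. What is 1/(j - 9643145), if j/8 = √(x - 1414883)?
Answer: -9643145/92990499109521 - 8*I*√3962789/92990499109521 ≈ -1.037e-7 - 1.7126e-10*I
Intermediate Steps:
j = 8*I*√3962789 (j = 8*√(-2547906 - 1414883) = 8*√(-3962789) = 8*(I*√3962789) = 8*I*√3962789 ≈ 15925.0*I)
1/(j - 9643145) = 1/(8*I*√3962789 - 9643145) = 1/(-9643145 + 8*I*√3962789)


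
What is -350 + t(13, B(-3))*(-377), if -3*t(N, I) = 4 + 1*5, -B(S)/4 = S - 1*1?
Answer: 781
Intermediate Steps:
B(S) = 4 - 4*S (B(S) = -4*(S - 1*1) = -4*(S - 1) = -4*(-1 + S) = 4 - 4*S)
t(N, I) = -3 (t(N, I) = -(4 + 1*5)/3 = -(4 + 5)/3 = -1/3*9 = -3)
-350 + t(13, B(-3))*(-377) = -350 - 3*(-377) = -350 + 1131 = 781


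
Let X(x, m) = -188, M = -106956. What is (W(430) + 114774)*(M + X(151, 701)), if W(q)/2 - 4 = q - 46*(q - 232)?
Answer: -10438611344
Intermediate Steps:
W(q) = 21352 - 90*q (W(q) = 8 + 2*(q - 46*(q - 232)) = 8 + 2*(q - 46*(-232 + q)) = 8 + 2*(q + (10672 - 46*q)) = 8 + 2*(10672 - 45*q) = 8 + (21344 - 90*q) = 21352 - 90*q)
(W(430) + 114774)*(M + X(151, 701)) = ((21352 - 90*430) + 114774)*(-106956 - 188) = ((21352 - 38700) + 114774)*(-107144) = (-17348 + 114774)*(-107144) = 97426*(-107144) = -10438611344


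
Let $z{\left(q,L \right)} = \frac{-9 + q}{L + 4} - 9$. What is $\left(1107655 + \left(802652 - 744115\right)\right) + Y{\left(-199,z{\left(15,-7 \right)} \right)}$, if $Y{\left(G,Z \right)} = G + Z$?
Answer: $1165982$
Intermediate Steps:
$z{\left(q,L \right)} = -9 + \frac{-9 + q}{4 + L}$ ($z{\left(q,L \right)} = \frac{-9 + q}{4 + L} - 9 = -9 + \frac{-9 + q}{4 + L}$)
$\left(1107655 + \left(802652 - 744115\right)\right) + Y{\left(-199,z{\left(15,-7 \right)} \right)} = \left(1107655 + \left(802652 - 744115\right)\right) - \left(199 - \frac{-45 + 15 - -63}{4 - 7}\right) = \left(1107655 + 58537\right) - \left(199 - \frac{-45 + 15 + 63}{-3}\right) = 1166192 - 210 = 1165982$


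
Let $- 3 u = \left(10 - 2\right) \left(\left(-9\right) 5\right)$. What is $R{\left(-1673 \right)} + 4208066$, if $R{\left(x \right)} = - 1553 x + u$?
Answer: $6806355$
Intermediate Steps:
$u = 120$ ($u = - \frac{\left(10 - 2\right) \left(\left(-9\right) 5\right)}{3} = - \frac{8 \left(-45\right)}{3} = \left(- \frac{1}{3}\right) \left(-360\right) = 120$)
$R{\left(x \right)} = 120 - 1553 x$ ($R{\left(x \right)} = - 1553 x + 120 = 120 - 1553 x$)
$R{\left(-1673 \right)} + 4208066 = \left(120 - -2598169\right) + 4208066 = \left(120 + 2598169\right) + 4208066 = 2598289 + 4208066 = 6806355$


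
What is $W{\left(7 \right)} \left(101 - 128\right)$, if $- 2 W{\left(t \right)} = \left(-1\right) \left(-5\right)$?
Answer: $\frac{135}{2} \approx 67.5$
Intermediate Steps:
$W{\left(t \right)} = - \frac{5}{2}$ ($W{\left(t \right)} = - \frac{\left(-1\right) \left(-5\right)}{2} = \left(- \frac{1}{2}\right) 5 = - \frac{5}{2}$)
$W{\left(7 \right)} \left(101 - 128\right) = - \frac{5 \left(101 - 128\right)}{2} = \left(- \frac{5}{2}\right) \left(-27\right) = \frac{135}{2}$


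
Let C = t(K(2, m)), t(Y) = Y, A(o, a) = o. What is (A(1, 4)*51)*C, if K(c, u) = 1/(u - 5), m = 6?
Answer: 51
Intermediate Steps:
K(c, u) = 1/(-5 + u)
C = 1 (C = 1/(-5 + 6) = 1/1 = 1)
(A(1, 4)*51)*C = (1*51)*1 = 51*1 = 51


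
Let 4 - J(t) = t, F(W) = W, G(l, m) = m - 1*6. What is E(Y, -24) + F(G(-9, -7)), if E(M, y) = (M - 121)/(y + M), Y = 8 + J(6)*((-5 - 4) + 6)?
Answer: -23/10 ≈ -2.3000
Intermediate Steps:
G(l, m) = -6 + m (G(l, m) = m - 6 = -6 + m)
J(t) = 4 - t
Y = 14 (Y = 8 + (4 - 1*6)*((-5 - 4) + 6) = 8 + (4 - 6)*(-9 + 6) = 8 - 2*(-3) = 8 + 6 = 14)
E(M, y) = (-121 + M)/(M + y)
E(Y, -24) + F(G(-9, -7)) = (-121 + 14)/(14 - 24) + (-6 - 7) = -107/(-10) - 13 = -⅒*(-107) - 13 = 107/10 - 13 = -23/10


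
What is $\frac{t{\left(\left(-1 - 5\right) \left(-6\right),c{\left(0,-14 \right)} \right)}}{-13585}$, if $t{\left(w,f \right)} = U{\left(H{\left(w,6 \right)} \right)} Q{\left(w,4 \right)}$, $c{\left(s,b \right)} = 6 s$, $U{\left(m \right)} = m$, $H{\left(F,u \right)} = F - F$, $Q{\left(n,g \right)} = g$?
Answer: $0$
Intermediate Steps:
$H{\left(F,u \right)} = 0$
$t{\left(w,f \right)} = 0$ ($t{\left(w,f \right)} = 0 \cdot 4 = 0$)
$\frac{t{\left(\left(-1 - 5\right) \left(-6\right),c{\left(0,-14 \right)} \right)}}{-13585} = \frac{0}{-13585} = 0 \left(- \frac{1}{13585}\right) = 0$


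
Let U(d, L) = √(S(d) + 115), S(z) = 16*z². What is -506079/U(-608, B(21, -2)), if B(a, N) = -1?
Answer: -506079*√5914739/5914739 ≈ -208.09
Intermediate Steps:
U(d, L) = √(115 + 16*d²) (U(d, L) = √(16*d² + 115) = √(115 + 16*d²))
-506079/U(-608, B(21, -2)) = -506079/√(115 + 16*(-608)²) = -506079/√(115 + 16*369664) = -506079/√(115 + 5914624) = -506079*√5914739/5914739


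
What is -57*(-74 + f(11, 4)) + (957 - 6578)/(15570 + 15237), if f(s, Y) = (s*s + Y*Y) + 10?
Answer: -18313364/4401 ≈ -4161.2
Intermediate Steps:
f(s, Y) = 10 + Y² + s² (f(s, Y) = (s² + Y²) + 10 = (Y² + s²) + 10 = 10 + Y² + s²)
-57*(-74 + f(11, 4)) + (957 - 6578)/(15570 + 15237) = -57*(-74 + (10 + 4² + 11²)) + (957 - 6578)/(15570 + 15237) = -57*(-74 + (10 + 16 + 121)) - 5621/30807 = -57*(-74 + 147) - 5621*1/30807 = -57*73 - 803/4401 = -4161 - 803/4401 = -18313364/4401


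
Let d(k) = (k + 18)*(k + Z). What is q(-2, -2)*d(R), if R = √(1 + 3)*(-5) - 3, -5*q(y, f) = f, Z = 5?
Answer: -16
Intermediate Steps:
q(y, f) = -f/5
R = -13 (R = √4*(-5) - 3 = 2*(-5) - 3 = -10 - 3 = -13)
d(k) = (5 + k)*(18 + k) (d(k) = (k + 18)*(k + 5) = (18 + k)*(5 + k) = (5 + k)*(18 + k))
q(-2, -2)*d(R) = (-⅕*(-2))*(90 + (-13)² + 23*(-13)) = 2*(90 + 169 - 299)/5 = (⅖)*(-40) = -16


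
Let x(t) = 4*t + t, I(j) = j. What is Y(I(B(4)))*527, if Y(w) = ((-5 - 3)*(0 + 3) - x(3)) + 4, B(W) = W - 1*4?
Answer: -18445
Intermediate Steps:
B(W) = -4 + W (B(W) = W - 4 = -4 + W)
x(t) = 5*t
Y(w) = -35 (Y(w) = ((-5 - 3)*(0 + 3) - 5*3) + 4 = (-8*3 - 1*15) + 4 = (-24 - 15) + 4 = -39 + 4 = -35)
Y(I(B(4)))*527 = -35*527 = -18445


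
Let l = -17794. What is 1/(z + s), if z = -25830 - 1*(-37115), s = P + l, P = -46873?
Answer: -1/53382 ≈ -1.8733e-5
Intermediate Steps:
s = -64667 (s = -46873 - 17794 = -64667)
z = 11285 (z = -25830 + 37115 = 11285)
1/(z + s) = 1/(11285 - 64667) = 1/(-53382) = -1/53382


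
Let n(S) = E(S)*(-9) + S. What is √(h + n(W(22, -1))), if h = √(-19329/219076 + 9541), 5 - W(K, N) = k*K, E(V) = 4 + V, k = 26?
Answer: √(53993580498000 + 109538*√114477330599203)/109538 ≈ 67.806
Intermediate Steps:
W(K, N) = 5 - 26*K
n(S) = -36 - 8*S (n(S) = (4 + S)*(-9) + S = (-36 - 9*S) + S = -36 - 8*S)
h = √114477330599203/109538 (h = √(-19329*1/219076 + 9541) = √(-19329/219076 + 9541) = √(2090184787/219076) = √114477330599203/109538 ≈ 97.678)
√(h + n(W(22, -1))) = √(√114477330599203/109538 + (-36 - 8*(5 - 26*22))) = √(√114477330599203/109538 + (-36 - 8*(5 - 572))) = √(√114477330599203/109538 + (-36 - 8*(-567))) = √(√114477330599203/109538 + (-36 + 4536)) = √(√114477330599203/109538 + 4500) = √(4500 + √114477330599203/109538)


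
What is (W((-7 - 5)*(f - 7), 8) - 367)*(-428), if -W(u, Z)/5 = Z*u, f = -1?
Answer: 1800596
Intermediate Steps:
W(u, Z) = -5*Z*u
(W((-7 - 5)*(f - 7), 8) - 367)*(-428) = (-5*8*(-7 - 5)*(-1 - 7) - 367)*(-428) = (-5*8*(-12*(-8)) - 367)*(-428) = (-5*8*96 - 367)*(-428) = (-3840 - 367)*(-428) = -4207*(-428) = 1800596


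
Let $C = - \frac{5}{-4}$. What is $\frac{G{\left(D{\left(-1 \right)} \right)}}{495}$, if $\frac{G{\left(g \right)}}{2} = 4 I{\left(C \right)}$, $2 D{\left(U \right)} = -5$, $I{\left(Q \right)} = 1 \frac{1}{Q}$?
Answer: $\frac{32}{2475} \approx 0.012929$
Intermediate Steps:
$C = \frac{5}{4}$ ($C = \left(-5\right) \left(- \frac{1}{4}\right) = \frac{5}{4} \approx 1.25$)
$I{\left(Q \right)} = \frac{1}{Q}$
$D{\left(U \right)} = - \frac{5}{2}$ ($D{\left(U \right)} = \frac{1}{2} \left(-5\right) = - \frac{5}{2}$)
$G{\left(g \right)} = \frac{32}{5}$ ($G{\left(g \right)} = 2 \frac{4}{\frac{5}{4}} = 2 \cdot 4 \cdot \frac{4}{5} = 2 \cdot \frac{16}{5} = \frac{32}{5}$)
$\frac{G{\left(D{\left(-1 \right)} \right)}}{495} = \frac{32}{5 \cdot 495} = \frac{32}{5} \cdot \frac{1}{495} = \frac{32}{2475}$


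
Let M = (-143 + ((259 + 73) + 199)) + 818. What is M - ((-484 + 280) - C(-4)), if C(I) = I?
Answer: 1406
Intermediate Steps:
M = 1206 (M = (-143 + (332 + 199)) + 818 = (-143 + 531) + 818 = 388 + 818 = 1206)
M - ((-484 + 280) - C(-4)) = 1206 - ((-484 + 280) - 1*(-4)) = 1206 - (-204 + 4) = 1206 - 1*(-200) = 1206 + 200 = 1406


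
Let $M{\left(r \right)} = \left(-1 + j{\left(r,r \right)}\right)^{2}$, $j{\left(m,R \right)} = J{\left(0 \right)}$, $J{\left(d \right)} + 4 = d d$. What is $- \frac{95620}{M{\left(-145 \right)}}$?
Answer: $- \frac{19124}{5} \approx -3824.8$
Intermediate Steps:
$J{\left(d \right)} = -4 + d^{2}$ ($J{\left(d \right)} = -4 + d d = -4 + d^{2}$)
$j{\left(m,R \right)} = -4$ ($j{\left(m,R \right)} = -4 + 0^{2} = -4 + 0 = -4$)
$M{\left(r \right)} = 25$ ($M{\left(r \right)} = \left(-1 - 4\right)^{2} = \left(-5\right)^{2} = 25$)
$- \frac{95620}{M{\left(-145 \right)}} = - \frac{95620}{25} = \left(-95620\right) \frac{1}{25} = - \frac{19124}{5}$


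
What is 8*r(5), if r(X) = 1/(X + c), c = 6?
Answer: 8/11 ≈ 0.72727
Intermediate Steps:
r(X) = 1/(6 + X) (r(X) = 1/(X + 6) = 1/(6 + X))
8*r(5) = 8/(6 + 5) = 8/11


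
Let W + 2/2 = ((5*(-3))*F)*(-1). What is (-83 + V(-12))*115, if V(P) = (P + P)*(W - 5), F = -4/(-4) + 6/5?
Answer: -84065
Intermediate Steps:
F = 11/5 (F = -4*(-¼) + 6*(⅕) = 1 + 6/5 = 11/5 ≈ 2.2000)
W = 32 (W = -1 + ((5*(-3))*(11/5))*(-1) = -1 - 15*11/5*(-1) = -1 - 33*(-1) = -1 + 33 = 32)
V(P) = 54*P (V(P) = (P + P)*(32 - 5) = (2*P)*27 = 54*P)
(-83 + V(-12))*115 = (-83 + 54*(-12))*115 = (-83 - 648)*115 = -731*115 = -84065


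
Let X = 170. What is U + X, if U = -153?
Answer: 17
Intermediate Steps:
U + X = -153 + 170 = 17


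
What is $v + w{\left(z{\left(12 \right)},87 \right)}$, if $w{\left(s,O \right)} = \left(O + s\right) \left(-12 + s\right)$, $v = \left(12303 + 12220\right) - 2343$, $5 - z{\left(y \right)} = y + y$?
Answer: $20072$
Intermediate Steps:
$z{\left(y \right)} = 5 - 2 y$ ($z{\left(y \right)} = 5 - \left(y + y\right) = 5 - 2 y$)
$v = 22180$ ($v = 24523 - 2343 = 22180$)
$w{\left(s,O \right)} = \left(-12 + s\right) \left(O + s\right)$
$v + w{\left(z{\left(12 \right)},87 \right)} = 22180 + \left(\left(5 - 24\right)^{2} - 1044 - 12 \left(5 - 24\right) + 87 \left(5 - 24\right)\right) = 22180 + \left(\left(-19\right)^{2} - 1044 - -228 + 87 \left(-19\right)\right) = 22180 + \left(361 - 1044 + 228 - 1653\right) = 22180 - 2108 = 20072$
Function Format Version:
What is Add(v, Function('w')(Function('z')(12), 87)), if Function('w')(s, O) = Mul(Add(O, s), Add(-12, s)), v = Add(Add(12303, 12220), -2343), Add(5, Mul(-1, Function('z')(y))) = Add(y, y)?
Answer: 20072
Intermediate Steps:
Function('z')(y) = Add(5, Mul(-2, y)) (Function('z')(y) = Add(5, Mul(-1, Add(y, y))) = Add(5, Mul(-1, Mul(2, y))) = Add(5, Mul(-2, y)))
v = 22180 (v = Add(24523, -2343) = 22180)
Function('w')(s, O) = Mul(Add(-12, s), Add(O, s))
Add(v, Function('w')(Function('z')(12), 87)) = Add(22180, Add(Pow(Add(5, Mul(-2, 12)), 2), Mul(-12, 87), Mul(-12, Add(5, Mul(-2, 12))), Mul(87, Add(5, Mul(-2, 12))))) = Add(22180, Add(Pow(Add(5, -24), 2), -1044, Mul(-12, Add(5, -24)), Mul(87, Add(5, -24)))) = Add(22180, Add(Pow(-19, 2), -1044, Mul(-12, -19), Mul(87, -19))) = Add(22180, Add(361, -1044, 228, -1653)) = Add(22180, -2108) = 20072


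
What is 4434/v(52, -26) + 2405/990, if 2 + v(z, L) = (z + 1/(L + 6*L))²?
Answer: 72121519769/17717459958 ≈ 4.0706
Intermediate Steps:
v(z, L) = -2 + (z + 1/(7*L))² (v(z, L) = -2 + (z + 1/(L + 6*L))² = -2 + (z + 1/(7*L))²)
4434/v(52, -26) + 2405/990 = 4434/(-2 + (1/49)*(1 + 7*(-26)*52)²/(-26)²) + 2405/990 = 4434/(-2 + (1/49)*(1/676)*(1 - 9464)²) + 2405*(1/990) = 4434/(-2 + (1/49)*(1/676)*(-9463)²) + 481/198 = 4434/(-2 + (1/49)*(1/676)*89548369) + 481/198 = 4434/(-2 + 89548369/33124) + 481/198 = 4434/(89482121/33124) + 481/198 = 4434*(33124/89482121) + 481/198 = 146871816/89482121 + 481/198 = 72121519769/17717459958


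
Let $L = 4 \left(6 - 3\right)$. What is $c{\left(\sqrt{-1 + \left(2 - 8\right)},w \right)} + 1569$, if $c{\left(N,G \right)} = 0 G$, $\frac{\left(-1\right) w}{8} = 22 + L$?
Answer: $1569$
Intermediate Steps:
$L = 12$ ($L = 4 \cdot 3 = 12$)
$w = -272$ ($w = - 8 \left(22 + 12\right) = \left(-8\right) 34 = -272$)
$c{\left(N,G \right)} = 0$
$c{\left(\sqrt{-1 + \left(2 - 8\right)},w \right)} + 1569 = 0 + 1569 = 1569$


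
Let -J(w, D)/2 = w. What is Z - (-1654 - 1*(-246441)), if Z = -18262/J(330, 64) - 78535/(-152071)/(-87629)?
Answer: -1076334977238719111/4397523787470 ≈ -2.4476e+5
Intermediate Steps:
J(w, D) = -2*w
Z = 121678124699779/4397523787470 (Z = -18262/((-2*330)) - 78535/(-152071)/(-87629) = -18262/(-660) - 78535*(-1/152071)*(-1/87629) = -18262*(-1/660) + (78535/152071)*(-1/87629) = 9131/330 - 78535/13325829659 = 121678124699779/4397523787470 ≈ 27.670)
Z - (-1654 - 1*(-246441)) = 121678124699779/4397523787470 - (-1654 - 1*(-246441)) = 121678124699779/4397523787470 - (-1654 + 246441) = 121678124699779/4397523787470 - 1*244787 = 121678124699779/4397523787470 - 244787 = -1076334977238719111/4397523787470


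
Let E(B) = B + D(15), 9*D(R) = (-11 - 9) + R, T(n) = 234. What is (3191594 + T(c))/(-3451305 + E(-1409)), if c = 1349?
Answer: -28726452/31074431 ≈ -0.92444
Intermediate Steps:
D(R) = -20/9 + R/9 (D(R) = ((-11 - 9) + R)/9 = (-20 + R)/9 = -20/9 + R/9)
E(B) = -5/9 + B (E(B) = B + (-20/9 + (⅑)*15) = B + (-20/9 + 5/3) = B - 5/9 = -5/9 + B)
(3191594 + T(c))/(-3451305 + E(-1409)) = (3191594 + 234)/(-3451305 + (-5/9 - 1409)) = 3191828/(-3451305 - 12686/9) = 3191828/(-31074431/9) = 3191828*(-9/31074431) = -28726452/31074431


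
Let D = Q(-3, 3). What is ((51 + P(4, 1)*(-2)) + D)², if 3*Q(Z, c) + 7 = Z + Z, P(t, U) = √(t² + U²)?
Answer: 20212/9 - 560*√17/3 ≈ 1476.1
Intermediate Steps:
P(t, U) = √(U² + t²)
Q(Z, c) = -7/3 + 2*Z/3 (Q(Z, c) = -7/3 + (Z + Z)/3 = -7/3 + (2*Z)/3 = -7/3 + 2*Z/3)
D = -13/3 (D = -7/3 + (⅔)*(-3) = -7/3 - 2 = -13/3 ≈ -4.3333)
((51 + P(4, 1)*(-2)) + D)² = ((51 + √(1² + 4²)*(-2)) - 13/3)² = ((51 + √(1 + 16)*(-2)) - 13/3)² = ((51 + √17*(-2)) - 13/3)² = ((51 - 2*√17) - 13/3)² = (140/3 - 2*√17)²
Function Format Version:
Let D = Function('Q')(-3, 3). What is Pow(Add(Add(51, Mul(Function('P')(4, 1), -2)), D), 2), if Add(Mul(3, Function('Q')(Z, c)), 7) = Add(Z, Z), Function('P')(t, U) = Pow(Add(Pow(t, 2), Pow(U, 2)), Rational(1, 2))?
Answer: Add(Rational(20212, 9), Mul(Rational(-560, 3), Pow(17, Rational(1, 2)))) ≈ 1476.1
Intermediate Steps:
Function('P')(t, U) = Pow(Add(Pow(U, 2), Pow(t, 2)), Rational(1, 2))
Function('Q')(Z, c) = Add(Rational(-7, 3), Mul(Rational(2, 3), Z)) (Function('Q')(Z, c) = Add(Rational(-7, 3), Mul(Rational(1, 3), Add(Z, Z))) = Add(Rational(-7, 3), Mul(Rational(1, 3), Mul(2, Z))) = Add(Rational(-7, 3), Mul(Rational(2, 3), Z)))
D = Rational(-13, 3) (D = Add(Rational(-7, 3), Mul(Rational(2, 3), -3)) = Add(Rational(-7, 3), -2) = Rational(-13, 3) ≈ -4.3333)
Pow(Add(Add(51, Mul(Function('P')(4, 1), -2)), D), 2) = Pow(Add(Add(51, Mul(Pow(Add(Pow(1, 2), Pow(4, 2)), Rational(1, 2)), -2)), Rational(-13, 3)), 2) = Pow(Add(Add(51, Mul(Pow(Add(1, 16), Rational(1, 2)), -2)), Rational(-13, 3)), 2) = Pow(Add(Add(51, Mul(Pow(17, Rational(1, 2)), -2)), Rational(-13, 3)), 2) = Pow(Add(Add(51, Mul(-2, Pow(17, Rational(1, 2)))), Rational(-13, 3)), 2) = Pow(Add(Rational(140, 3), Mul(-2, Pow(17, Rational(1, 2)))), 2)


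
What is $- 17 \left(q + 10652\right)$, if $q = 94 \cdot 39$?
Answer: $-243406$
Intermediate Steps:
$q = 3666$
$- 17 \left(q + 10652\right) = - 17 \left(3666 + 10652\right) = \left(-17\right) 14318 = -243406$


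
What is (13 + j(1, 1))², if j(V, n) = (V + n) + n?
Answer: 256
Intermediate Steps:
j(V, n) = V + 2*n
(13 + j(1, 1))² = (13 + (1 + 2*1))² = (13 + (1 + 2))² = (13 + 3)² = 16² = 256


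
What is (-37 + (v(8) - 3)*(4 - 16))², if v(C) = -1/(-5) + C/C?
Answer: 5929/25 ≈ 237.16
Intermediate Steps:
v(C) = 6/5 (v(C) = -1*(-⅕) + 1 = ⅕ + 1 = 6/5)
(-37 + (v(8) - 3)*(4 - 16))² = (-37 + (6/5 - 3)*(4 - 16))² = (-37 - 9/5*(-12))² = (-37 + 108/5)² = (-77/5)² = 5929/25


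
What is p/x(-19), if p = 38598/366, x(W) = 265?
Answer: 6433/16165 ≈ 0.39796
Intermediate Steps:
p = 6433/61 (p = 38598*(1/366) = 6433/61 ≈ 105.46)
p/x(-19) = (6433/61)/265 = (6433/61)*(1/265) = 6433/16165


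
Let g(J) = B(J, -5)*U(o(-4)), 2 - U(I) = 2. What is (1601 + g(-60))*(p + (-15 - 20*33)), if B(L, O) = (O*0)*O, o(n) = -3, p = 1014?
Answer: 542739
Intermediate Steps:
U(I) = 0 (U(I) = 2 - 1*2 = 2 - 2 = 0)
B(L, O) = 0 (B(L, O) = 0*O = 0)
g(J) = 0 (g(J) = 0*0 = 0)
(1601 + g(-60))*(p + (-15 - 20*33)) = (1601 + 0)*(1014 + (-15 - 20*33)) = 1601*(1014 + (-15 - 660)) = 1601*(1014 - 675) = 1601*339 = 542739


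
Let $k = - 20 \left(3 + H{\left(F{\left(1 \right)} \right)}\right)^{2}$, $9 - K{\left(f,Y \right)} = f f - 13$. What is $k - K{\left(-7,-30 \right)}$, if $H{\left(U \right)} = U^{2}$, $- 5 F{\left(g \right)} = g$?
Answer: $- \frac{19729}{125} \approx -157.83$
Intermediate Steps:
$F{\left(g \right)} = - \frac{g}{5}$
$K{\left(f,Y \right)} = 22 - f^{2}$ ($K{\left(f,Y \right)} = 9 - \left(f f - 13\right) = 9 - \left(f^{2} - 13\right) = 9 - \left(-13 + f^{2}\right) = 22 - f^{2}$)
$k = - \frac{23104}{125}$ ($k = - 20 \left(3 + \left(\left(- \frac{1}{5}\right) 1\right)^{2}\right)^{2} = - 20 \left(3 + \left(- \frac{1}{5}\right)^{2}\right)^{2} = - 20 \left(3 + \frac{1}{25}\right)^{2} = - 20 \left(\frac{76}{25}\right)^{2} = \left(-20\right) \frac{5776}{625} = - \frac{23104}{125} \approx -184.83$)
$k - K{\left(-7,-30 \right)} = - \frac{23104}{125} - \left(22 - \left(-7\right)^{2}\right) = - \frac{23104}{125} - \left(22 - 49\right) = - \frac{23104}{125} - -27 = - \frac{23104}{125} + 27 = - \frac{19729}{125}$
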